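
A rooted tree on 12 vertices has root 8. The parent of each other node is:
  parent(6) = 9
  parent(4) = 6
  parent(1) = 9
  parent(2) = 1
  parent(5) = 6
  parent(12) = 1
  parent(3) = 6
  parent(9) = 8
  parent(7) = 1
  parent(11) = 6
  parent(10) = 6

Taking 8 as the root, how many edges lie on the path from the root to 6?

2

Path from 8 to 6: 8 → 9 → 6, which has 2 edges.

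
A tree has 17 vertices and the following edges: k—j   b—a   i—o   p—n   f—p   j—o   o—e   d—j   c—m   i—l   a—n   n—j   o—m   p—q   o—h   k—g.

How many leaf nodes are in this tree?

9

Exactly 9 nodes have a single neighbour: b, c, d, e, f, g, h, l, q.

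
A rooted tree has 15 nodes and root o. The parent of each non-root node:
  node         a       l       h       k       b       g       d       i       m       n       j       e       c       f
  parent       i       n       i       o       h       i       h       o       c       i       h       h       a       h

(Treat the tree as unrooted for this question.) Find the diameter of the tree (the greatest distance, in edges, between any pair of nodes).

A longest path is m – c – a – i – h – j, with 5 edges.

5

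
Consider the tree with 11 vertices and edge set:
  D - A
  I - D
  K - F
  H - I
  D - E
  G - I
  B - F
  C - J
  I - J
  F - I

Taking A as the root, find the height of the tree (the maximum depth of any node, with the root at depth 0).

4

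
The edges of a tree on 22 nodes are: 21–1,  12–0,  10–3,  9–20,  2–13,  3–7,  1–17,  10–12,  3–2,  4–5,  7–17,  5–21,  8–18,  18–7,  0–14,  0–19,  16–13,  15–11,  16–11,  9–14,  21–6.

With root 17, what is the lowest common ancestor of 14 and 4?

Path 14→root: 14 0 12 10 3 7 17; path 4→root: 4 5 21 1 17.
First common node: 17.

17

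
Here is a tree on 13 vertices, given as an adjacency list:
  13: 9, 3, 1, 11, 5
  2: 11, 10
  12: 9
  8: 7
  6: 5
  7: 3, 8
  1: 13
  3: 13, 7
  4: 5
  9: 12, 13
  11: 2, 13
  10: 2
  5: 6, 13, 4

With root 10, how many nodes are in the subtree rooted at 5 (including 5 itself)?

3

Descendants of 5 (including itself): 5, 4, 6. That's 3.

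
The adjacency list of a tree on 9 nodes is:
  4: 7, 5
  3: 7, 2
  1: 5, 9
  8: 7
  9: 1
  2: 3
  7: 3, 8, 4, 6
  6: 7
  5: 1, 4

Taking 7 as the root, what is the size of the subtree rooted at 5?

3

5's subtree: {5, 1, 9}, size 3.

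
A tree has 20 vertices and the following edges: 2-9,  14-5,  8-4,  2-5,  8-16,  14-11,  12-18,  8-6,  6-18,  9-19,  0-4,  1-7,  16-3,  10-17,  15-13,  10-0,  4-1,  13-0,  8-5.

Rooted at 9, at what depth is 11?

4

9 – 2 – 5 – 14 – 11 — 4 edges.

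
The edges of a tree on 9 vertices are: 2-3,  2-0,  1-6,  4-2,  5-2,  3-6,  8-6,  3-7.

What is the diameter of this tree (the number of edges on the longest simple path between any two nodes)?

Starting from 5, a farthest node is 8 at distance 4.
One longest path: 5 - 2 - 3 - 6 - 8.
So the diameter is 4.

4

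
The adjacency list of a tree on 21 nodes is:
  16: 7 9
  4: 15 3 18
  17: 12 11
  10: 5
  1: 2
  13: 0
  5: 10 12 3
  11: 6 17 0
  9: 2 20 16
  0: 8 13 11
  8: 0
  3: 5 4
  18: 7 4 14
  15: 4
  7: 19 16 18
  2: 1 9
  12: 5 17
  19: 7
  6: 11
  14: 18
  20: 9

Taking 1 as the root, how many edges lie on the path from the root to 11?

11

1 → 2 → 9 → 16 → 7 → 18 → 4 → 3 → 5 → 12 → 17 → 11 — 11 edges.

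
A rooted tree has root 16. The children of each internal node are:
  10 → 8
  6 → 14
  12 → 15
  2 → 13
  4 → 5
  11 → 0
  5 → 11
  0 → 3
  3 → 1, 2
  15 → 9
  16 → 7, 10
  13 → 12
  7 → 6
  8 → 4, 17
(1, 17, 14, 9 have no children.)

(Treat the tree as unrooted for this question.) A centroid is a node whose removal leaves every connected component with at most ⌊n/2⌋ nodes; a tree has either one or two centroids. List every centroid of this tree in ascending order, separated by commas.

5, 11

Delete 11: the remaining components have sizes 9, 8. Max 9 ≤ 9, so 11 is a centroid.
5 is adjacent to 11 and is also a centroid (the largest component after removing it is likewise 9).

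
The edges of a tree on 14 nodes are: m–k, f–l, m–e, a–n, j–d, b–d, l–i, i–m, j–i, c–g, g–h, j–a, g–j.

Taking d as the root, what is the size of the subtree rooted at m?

3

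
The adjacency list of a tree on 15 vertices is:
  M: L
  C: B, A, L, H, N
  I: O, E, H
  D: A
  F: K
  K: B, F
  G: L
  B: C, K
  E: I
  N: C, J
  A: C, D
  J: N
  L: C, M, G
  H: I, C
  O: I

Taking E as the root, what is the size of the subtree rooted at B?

3

Descendants of B (including itself): B, K, F. That's 3.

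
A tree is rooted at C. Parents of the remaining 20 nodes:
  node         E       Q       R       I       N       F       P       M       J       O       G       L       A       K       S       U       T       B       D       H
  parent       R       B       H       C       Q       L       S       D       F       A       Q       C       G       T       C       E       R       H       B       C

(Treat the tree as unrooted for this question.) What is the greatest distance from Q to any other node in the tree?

Distances from Q peak at 6, attained at J.
Q–B–H–C–L–F–J

6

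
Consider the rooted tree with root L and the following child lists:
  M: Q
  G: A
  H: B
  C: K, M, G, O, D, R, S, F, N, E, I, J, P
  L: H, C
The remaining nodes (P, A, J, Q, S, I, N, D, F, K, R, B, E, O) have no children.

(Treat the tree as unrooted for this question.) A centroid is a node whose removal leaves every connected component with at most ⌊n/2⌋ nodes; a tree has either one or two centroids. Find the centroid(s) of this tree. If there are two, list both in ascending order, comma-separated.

C

Removing C splits the tree into components of sizes 3, 2, 2, 1, 1, 1, 1, 1, 1, 1, 1, 1, 1, 1; the largest is 3 ≤ ⌊19/2⌋ = 9.
No neighbour of C does as well, so C is the unique centroid.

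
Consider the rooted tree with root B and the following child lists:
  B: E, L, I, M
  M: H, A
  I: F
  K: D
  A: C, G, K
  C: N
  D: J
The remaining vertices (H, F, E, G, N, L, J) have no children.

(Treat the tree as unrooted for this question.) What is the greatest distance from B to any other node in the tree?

A farthest node from B is J.
The path B-M-A-K-D-J has 5 edges.

5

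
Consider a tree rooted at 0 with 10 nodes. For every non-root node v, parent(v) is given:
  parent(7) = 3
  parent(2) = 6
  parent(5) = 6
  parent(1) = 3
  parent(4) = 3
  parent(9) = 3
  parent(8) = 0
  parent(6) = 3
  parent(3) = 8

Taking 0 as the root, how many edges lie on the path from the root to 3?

0–8–3 — 2 edges.

2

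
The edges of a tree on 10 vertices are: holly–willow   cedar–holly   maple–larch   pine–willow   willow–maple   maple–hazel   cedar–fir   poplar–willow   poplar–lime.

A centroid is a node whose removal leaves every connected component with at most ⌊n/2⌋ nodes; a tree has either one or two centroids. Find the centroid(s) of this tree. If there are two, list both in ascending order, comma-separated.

Removing willow splits the tree into components of sizes 3, 3, 2, 1; the largest is 3 ≤ ⌊10/2⌋ = 5.
No neighbour of willow does as well, so willow is the unique centroid.

willow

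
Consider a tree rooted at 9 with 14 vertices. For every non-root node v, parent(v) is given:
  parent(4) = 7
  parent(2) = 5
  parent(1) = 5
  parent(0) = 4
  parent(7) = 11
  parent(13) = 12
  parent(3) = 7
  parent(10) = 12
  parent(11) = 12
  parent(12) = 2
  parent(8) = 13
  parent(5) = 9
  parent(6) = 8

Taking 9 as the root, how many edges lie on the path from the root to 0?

7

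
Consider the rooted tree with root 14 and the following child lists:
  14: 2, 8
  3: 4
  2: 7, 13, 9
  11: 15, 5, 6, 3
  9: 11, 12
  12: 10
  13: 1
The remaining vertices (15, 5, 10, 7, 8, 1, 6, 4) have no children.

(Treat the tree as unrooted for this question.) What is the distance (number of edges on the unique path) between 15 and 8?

5

15 - 11 - 9 - 2 - 14 - 8: 5 edges.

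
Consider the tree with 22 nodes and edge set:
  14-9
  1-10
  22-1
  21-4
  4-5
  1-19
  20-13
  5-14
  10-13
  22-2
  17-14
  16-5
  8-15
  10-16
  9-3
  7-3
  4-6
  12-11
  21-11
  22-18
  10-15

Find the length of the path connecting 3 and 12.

The path is 3 - 9 - 14 - 5 - 4 - 21 - 11 - 12, which has 7 edges.

7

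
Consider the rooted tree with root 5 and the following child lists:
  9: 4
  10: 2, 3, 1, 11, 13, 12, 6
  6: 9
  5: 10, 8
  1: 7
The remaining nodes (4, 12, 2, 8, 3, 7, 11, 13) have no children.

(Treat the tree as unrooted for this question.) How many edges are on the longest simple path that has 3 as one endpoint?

The node farthest from 3 is 4, via 3–10–6–9–4 — 4 edges.

4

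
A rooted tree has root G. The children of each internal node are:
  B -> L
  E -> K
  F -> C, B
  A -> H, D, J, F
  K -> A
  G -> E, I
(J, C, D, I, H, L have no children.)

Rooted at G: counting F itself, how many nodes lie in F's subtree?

4

F's subtree: {F, B, C, L}, size 4.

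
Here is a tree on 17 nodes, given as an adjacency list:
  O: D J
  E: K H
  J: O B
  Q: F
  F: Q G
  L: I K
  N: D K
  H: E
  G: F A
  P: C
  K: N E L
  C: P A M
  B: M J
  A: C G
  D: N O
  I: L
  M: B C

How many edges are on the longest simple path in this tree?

13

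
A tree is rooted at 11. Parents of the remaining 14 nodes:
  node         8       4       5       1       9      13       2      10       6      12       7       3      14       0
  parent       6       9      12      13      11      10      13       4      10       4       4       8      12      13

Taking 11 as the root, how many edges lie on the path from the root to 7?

3

11 – 9 – 4 – 7 — 3 edges.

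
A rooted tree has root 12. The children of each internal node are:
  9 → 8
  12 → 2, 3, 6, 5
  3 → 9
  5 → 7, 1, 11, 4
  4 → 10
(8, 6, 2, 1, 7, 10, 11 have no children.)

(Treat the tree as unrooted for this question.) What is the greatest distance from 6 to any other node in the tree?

4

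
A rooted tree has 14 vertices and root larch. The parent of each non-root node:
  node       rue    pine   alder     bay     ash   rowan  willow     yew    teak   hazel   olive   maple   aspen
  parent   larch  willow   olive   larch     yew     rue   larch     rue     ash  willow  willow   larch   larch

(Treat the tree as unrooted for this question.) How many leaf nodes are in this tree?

The leaves are alder, aspen, bay, hazel, maple, pine, rowan, teak.
That is 8 leaves.

8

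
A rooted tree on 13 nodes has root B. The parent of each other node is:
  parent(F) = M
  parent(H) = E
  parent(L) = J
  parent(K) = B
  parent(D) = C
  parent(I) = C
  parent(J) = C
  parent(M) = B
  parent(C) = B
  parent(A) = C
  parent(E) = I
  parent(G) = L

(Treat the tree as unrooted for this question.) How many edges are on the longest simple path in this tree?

6

Starting from H, a farthest node is G at distance 6.
One longest path: H - E - I - C - J - L - G.
So the diameter is 6.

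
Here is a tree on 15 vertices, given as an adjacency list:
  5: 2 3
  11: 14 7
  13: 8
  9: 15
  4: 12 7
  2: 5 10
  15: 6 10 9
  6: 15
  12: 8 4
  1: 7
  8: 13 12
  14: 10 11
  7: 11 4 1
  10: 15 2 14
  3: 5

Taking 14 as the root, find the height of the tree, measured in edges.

The longest root-to-leaf path is 14 – 11 – 7 – 4 – 12 – 8 – 13 (6 edges).

6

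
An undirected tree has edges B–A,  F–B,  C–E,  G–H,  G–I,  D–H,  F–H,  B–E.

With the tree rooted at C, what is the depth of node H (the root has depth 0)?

4

Path from C to H: C–E–B–F–H, which has 4 edges.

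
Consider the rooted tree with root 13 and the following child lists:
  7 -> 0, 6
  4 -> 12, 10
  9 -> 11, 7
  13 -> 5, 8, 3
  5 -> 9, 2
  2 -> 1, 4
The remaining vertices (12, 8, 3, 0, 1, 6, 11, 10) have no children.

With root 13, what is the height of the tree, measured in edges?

4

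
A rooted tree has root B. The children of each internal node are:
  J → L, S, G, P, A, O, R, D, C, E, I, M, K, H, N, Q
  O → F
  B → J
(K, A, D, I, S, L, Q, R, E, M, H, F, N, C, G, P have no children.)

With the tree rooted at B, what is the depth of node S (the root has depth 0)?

2

B–J–S — 2 edges.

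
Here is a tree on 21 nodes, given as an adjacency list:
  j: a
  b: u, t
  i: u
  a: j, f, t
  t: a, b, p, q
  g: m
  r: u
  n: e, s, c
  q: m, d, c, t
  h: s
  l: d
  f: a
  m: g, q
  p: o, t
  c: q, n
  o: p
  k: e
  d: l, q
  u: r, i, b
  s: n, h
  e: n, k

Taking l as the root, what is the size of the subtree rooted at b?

4

b's subtree: {b, u, r, i}, size 4.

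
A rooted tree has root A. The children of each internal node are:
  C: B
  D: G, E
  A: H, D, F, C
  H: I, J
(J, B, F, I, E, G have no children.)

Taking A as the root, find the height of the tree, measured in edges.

2

A deepest node is I, reached by A → H → I.
That path has 2 edges, so the height is 2.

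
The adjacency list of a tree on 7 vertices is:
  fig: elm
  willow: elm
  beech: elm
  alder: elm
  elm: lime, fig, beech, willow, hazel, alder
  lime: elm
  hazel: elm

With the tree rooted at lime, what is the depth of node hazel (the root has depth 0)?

2

lime → elm → hazel — 2 edges.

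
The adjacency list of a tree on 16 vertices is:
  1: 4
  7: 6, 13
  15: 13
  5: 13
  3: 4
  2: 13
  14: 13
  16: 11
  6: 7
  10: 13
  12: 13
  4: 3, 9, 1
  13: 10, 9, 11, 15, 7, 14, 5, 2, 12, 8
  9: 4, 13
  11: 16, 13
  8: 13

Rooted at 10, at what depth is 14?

Climbing from 14 to the root: 14–13–10. That's 2 steps.

2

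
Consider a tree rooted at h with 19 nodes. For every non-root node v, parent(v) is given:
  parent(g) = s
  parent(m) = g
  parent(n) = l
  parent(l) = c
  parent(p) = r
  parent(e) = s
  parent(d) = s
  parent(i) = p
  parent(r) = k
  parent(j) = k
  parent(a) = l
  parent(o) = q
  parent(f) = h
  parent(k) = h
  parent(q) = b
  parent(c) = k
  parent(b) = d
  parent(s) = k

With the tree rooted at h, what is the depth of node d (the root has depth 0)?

3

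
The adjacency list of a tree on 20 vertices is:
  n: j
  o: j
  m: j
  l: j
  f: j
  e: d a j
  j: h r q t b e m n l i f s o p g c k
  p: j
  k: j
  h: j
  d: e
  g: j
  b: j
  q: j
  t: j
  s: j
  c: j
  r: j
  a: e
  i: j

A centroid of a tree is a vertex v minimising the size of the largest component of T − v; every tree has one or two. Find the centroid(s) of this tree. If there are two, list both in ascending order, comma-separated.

j

Removing j splits the tree into components of sizes 3, 1, 1, 1, 1, 1, 1, 1, 1, 1, 1, 1, 1, 1, 1, 1, 1; the largest is 3 ≤ ⌊20/2⌋ = 10.
No neighbour of j does as well, so j is the unique centroid.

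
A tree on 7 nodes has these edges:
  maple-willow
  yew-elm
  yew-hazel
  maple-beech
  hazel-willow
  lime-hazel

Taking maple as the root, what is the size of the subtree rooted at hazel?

Descendants of hazel (including itself): hazel, lime, yew, elm. That's 4.

4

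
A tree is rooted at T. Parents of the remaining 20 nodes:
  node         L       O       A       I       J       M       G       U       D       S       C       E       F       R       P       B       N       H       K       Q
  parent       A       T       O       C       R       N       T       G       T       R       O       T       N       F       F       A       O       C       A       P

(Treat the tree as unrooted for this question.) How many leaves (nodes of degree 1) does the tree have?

12

Degree-1 nodes: B, D, E, H, I, J, K, L, M, Q, S, U — 12 of them.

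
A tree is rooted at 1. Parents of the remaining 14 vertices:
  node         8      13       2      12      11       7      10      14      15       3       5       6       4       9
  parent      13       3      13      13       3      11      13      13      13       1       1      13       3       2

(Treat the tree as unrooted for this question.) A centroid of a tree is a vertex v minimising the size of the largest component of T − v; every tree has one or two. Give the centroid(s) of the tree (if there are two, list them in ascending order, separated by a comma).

13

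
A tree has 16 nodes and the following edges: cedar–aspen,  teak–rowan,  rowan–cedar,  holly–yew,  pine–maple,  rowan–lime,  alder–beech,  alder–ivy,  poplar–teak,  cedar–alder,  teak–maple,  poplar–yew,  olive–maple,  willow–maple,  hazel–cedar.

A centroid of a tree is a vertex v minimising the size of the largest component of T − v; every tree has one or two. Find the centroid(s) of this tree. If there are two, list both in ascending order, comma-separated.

rowan, teak

Delete rowan: the remaining components have sizes 8, 6, 1. Max 8 ≤ 8, so rowan is a centroid.
Its neighbour teak also leaves a largest component of size 8, so both are centroids.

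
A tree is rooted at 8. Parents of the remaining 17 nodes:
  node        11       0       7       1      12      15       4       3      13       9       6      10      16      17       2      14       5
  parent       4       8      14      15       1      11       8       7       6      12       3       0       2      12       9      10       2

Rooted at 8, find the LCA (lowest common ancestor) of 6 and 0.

0

Ancestors of 6 (toward the root): 6, 3, 7, 14, 10, 0, 8.
Ancestors of 0: 0, 8.
The deepest node appearing in both lists is 0.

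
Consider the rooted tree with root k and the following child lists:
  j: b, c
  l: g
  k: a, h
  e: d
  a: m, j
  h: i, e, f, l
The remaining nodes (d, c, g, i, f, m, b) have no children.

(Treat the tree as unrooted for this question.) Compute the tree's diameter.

Starting from d, a farthest node is c at distance 6.
One longest path: d - e - h - k - a - j - c.
So the diameter is 6.

6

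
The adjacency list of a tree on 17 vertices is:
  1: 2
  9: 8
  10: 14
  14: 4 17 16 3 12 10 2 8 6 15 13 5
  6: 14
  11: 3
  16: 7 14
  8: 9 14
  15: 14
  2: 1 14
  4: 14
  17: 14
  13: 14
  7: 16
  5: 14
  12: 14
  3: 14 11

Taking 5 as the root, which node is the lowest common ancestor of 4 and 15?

14

Ancestors of 4 (toward the root): 4, 14, 5.
Ancestors of 15: 15, 14, 5.
The deepest node appearing in both lists is 14.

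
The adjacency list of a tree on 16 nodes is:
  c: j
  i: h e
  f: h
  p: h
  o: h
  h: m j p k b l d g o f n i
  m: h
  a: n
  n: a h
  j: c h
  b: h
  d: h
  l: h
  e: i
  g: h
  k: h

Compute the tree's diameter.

4

BFS from e reaches a last, at distance 4; BFS from a confirms no node is farther.
Path: e–i–h–n–a.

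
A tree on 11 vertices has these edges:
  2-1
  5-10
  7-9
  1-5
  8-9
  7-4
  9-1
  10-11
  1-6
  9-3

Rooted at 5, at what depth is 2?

Path from 5 to 2: 5 – 1 – 2, which has 2 edges.

2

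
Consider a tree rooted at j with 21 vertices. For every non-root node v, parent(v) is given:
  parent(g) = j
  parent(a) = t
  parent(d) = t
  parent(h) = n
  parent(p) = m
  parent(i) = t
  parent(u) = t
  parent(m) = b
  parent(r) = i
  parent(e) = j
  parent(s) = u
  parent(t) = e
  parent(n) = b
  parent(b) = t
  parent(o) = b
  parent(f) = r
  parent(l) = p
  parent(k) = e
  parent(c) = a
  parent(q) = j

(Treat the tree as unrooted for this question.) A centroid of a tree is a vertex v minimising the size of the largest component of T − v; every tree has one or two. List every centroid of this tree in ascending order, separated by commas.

t

Delete t: the remaining components have sizes 7, 5, 3, 2, 2, 1. Max 7 ≤ 10, so t is a centroid.
Every other node leaves some component of size > 10, so the centroid is unique.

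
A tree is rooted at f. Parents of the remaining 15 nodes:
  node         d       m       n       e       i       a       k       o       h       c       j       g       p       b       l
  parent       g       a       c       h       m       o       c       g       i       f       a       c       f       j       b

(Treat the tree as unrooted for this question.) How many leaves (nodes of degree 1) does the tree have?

6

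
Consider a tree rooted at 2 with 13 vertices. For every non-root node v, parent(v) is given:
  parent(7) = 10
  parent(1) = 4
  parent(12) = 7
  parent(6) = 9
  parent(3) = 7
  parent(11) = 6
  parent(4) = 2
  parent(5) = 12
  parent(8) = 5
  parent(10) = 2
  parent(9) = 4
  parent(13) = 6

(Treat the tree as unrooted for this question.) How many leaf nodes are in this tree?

5

The leaves are 1, 3, 8, 11, 13.
That is 5 leaves.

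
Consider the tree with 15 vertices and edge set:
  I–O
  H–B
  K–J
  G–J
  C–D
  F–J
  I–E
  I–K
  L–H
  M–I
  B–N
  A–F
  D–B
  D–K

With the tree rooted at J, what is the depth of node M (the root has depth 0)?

Path from J to M: J – K – I – M, which has 3 edges.

3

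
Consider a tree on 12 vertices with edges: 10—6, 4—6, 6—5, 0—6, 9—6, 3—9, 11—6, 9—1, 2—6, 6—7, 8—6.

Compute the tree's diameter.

3

A longest path is 1 – 9 – 6 – 7, with 3 edges.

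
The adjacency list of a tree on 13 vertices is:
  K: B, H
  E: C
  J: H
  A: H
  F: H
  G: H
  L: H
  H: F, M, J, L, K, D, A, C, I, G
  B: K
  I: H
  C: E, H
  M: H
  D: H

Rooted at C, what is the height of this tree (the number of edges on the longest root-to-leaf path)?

A deepest node is B, reached by C – H – K – B.
That path has 3 edges, so the height is 3.

3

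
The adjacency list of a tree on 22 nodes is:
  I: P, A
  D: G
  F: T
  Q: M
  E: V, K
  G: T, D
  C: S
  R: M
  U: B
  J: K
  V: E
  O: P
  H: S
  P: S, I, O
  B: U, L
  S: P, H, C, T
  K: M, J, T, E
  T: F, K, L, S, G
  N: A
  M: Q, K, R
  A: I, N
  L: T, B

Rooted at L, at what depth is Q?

Path from L to Q: L–T–K–M–Q, which has 4 edges.

4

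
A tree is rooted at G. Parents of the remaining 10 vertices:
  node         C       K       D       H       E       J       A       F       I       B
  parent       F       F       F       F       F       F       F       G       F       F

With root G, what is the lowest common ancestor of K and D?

F

Path K→root: K F G; path D→root: D F G.
First common node: F.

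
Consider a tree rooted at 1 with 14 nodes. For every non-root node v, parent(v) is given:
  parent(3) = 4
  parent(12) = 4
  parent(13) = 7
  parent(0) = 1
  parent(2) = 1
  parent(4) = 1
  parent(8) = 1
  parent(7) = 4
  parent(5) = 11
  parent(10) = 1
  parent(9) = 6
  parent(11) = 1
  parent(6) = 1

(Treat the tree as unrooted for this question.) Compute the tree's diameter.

5

BFS from 13 reaches 9 last, at distance 5; BFS from 9 confirms no node is farther.
Path: 13-7-4-1-6-9.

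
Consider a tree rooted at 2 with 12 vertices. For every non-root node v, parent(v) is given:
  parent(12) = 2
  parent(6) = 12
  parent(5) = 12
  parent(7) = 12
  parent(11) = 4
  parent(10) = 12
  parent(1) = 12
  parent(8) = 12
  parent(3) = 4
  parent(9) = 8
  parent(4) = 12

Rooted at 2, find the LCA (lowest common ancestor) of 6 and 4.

Ancestors of 6 (toward the root): 6, 12, 2.
Ancestors of 4: 4, 12, 2.
The deepest node appearing in both lists is 12.

12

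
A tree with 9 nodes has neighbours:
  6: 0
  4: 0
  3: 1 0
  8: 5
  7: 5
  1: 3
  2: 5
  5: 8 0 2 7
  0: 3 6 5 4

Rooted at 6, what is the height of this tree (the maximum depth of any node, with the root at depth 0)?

3

2 sits deepest: 6 → 0 → 5 → 2 — 3 edges from the root.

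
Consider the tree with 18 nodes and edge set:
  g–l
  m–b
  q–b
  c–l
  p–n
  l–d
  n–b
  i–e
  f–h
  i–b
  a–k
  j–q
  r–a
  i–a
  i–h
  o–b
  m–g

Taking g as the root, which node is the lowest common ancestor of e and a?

i

Ancestors of e (toward the root): e, i, b, m, g.
Ancestors of a: a, i, b, m, g.
The deepest node appearing in both lists is i.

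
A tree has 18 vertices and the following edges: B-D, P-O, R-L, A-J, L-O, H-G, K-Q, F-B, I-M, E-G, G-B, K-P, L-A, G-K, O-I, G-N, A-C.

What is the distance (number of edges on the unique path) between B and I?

The path is B – G – K – P – O – I, which has 5 edges.

5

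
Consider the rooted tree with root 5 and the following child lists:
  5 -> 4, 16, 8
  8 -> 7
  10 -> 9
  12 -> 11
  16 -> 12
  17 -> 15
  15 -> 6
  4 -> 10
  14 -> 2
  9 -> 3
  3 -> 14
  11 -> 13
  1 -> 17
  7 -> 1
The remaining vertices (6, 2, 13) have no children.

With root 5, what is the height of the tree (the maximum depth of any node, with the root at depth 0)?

6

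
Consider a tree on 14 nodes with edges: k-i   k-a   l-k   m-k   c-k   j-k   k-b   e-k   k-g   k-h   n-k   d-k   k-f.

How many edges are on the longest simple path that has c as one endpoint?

2

A farthest node from c is j (l, d, b, i, h, n, f, g, a, m, e also at distance 2).
The path c–k–j has 2 edges.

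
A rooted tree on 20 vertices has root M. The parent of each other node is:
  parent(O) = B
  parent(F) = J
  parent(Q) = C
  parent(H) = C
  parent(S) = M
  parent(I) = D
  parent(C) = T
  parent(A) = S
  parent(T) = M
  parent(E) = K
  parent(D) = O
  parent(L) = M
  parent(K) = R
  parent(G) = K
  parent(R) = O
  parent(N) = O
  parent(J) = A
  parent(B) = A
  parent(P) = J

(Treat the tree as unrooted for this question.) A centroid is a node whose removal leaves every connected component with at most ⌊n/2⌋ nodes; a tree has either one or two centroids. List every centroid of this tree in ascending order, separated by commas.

A

Delete A: the remaining components have sizes 9, 7, 3. Max 9 ≤ 10, so A is a centroid.
No neighbour of A does as well, so A is the unique centroid.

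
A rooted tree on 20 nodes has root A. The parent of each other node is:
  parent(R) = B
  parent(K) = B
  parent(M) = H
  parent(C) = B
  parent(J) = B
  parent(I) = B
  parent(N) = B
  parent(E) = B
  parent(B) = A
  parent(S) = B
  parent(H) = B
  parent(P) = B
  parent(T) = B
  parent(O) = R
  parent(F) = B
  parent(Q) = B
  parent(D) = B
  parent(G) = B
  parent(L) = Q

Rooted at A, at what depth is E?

2

Climbing from E to the root: E – B – A. That's 2 steps.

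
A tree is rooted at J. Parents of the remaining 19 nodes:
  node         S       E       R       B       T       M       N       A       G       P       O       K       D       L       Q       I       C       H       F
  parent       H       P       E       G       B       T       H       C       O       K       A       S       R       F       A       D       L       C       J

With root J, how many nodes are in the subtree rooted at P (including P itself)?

5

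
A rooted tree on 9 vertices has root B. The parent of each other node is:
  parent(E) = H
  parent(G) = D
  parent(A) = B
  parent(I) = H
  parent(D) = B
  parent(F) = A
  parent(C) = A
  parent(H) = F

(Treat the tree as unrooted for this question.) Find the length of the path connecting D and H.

4

D–B–A–F–H: 4 edges.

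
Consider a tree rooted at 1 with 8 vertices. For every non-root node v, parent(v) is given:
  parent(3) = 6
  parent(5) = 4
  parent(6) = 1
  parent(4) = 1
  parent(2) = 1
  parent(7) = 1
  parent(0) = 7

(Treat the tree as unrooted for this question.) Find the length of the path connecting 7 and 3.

3

The path is 7–1–6–3, which has 3 edges.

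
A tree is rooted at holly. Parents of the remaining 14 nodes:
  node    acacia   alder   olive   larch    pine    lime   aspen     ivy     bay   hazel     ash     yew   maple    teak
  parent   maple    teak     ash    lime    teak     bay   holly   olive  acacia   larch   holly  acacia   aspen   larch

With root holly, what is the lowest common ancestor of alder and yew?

Path alder→root: alder teak larch lime bay acacia maple aspen holly; path yew→root: yew acacia maple aspen holly.
First common node: acacia.

acacia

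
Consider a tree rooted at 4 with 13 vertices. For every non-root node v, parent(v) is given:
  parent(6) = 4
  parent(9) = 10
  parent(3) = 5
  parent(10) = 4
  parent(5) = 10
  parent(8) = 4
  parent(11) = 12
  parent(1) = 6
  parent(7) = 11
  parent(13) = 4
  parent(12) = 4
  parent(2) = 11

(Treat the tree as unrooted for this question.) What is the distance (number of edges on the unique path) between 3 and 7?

6

Walking from 3: 3 - 5 - 10 - 4 - 12 - 11 - 7. Length 6.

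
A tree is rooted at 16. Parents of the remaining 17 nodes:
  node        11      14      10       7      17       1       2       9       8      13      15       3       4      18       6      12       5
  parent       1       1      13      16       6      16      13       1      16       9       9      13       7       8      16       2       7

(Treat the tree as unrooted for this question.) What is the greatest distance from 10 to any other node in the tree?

6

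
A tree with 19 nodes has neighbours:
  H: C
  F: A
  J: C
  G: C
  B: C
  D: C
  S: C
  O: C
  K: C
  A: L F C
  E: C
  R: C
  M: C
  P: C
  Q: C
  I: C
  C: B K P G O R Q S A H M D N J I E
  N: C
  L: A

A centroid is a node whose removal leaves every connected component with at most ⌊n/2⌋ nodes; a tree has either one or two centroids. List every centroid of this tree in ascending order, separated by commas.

C

Delete C: the remaining components have sizes 3, 1, 1, 1, 1, 1, 1, 1, 1, 1, 1, 1, 1, 1, 1, 1. Max 3 ≤ 9, so C is a centroid.
Every other node leaves some component of size > 9, so the centroid is unique.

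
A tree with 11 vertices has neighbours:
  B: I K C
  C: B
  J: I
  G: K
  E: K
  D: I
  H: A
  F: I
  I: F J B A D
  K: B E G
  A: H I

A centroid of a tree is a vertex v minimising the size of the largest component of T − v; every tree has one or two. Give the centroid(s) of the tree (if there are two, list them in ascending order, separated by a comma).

I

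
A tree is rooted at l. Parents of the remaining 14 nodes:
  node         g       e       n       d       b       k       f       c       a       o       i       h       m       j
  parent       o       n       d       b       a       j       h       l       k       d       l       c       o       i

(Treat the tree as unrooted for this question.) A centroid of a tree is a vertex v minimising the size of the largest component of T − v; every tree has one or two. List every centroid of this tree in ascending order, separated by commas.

a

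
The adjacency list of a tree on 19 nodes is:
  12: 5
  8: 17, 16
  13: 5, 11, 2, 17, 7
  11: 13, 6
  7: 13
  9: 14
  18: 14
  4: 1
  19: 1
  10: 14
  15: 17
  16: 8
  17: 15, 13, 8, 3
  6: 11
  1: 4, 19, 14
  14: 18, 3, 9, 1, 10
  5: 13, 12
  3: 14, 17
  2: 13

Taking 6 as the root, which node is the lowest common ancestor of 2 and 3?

2's ancestor chain is 2, 13, 11, 6 and 3's is 3, 17, 13, 11, 6; they first meet at 13.

13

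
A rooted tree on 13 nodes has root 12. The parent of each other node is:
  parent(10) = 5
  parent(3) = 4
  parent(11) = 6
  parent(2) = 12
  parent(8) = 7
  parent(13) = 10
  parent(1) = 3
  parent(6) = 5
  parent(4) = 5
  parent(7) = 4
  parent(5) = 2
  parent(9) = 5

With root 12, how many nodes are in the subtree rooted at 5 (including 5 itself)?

11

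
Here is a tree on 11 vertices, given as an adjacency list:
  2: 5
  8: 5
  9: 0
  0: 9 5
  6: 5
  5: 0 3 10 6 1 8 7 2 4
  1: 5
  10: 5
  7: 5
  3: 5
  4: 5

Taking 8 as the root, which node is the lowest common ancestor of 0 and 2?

5

0's ancestor chain is 0, 5, 8 and 2's is 2, 5, 8; they first meet at 5.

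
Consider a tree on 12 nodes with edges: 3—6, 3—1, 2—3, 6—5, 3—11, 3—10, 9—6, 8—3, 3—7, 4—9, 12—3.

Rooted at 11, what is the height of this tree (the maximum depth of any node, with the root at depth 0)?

4

The longest root-to-leaf path is 11–3–6–9–4 (4 edges).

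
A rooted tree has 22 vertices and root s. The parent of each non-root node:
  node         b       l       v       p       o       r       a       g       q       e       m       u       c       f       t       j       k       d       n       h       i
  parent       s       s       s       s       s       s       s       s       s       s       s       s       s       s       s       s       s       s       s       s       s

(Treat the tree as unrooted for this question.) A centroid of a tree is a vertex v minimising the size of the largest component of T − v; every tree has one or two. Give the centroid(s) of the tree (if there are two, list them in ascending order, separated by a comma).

s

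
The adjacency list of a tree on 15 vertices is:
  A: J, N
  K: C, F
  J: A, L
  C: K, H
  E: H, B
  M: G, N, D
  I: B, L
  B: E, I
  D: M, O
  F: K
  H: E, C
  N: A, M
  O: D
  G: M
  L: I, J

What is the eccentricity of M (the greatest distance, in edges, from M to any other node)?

Distances from M peak at 11, attained at F.
M – N – A – J – L – I – B – E – H – C – K – F

11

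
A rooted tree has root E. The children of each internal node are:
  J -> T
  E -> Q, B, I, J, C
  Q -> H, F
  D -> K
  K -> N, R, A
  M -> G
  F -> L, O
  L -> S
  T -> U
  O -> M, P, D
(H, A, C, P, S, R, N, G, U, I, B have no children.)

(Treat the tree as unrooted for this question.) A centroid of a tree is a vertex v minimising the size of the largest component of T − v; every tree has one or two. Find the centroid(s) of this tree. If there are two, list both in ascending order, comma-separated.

If F is removed the pieces have sizes 9, 9, 2, all ≤ ⌊21/2⌋ = 10.
Every other node leaves some component of size > 10, so the centroid is unique.

F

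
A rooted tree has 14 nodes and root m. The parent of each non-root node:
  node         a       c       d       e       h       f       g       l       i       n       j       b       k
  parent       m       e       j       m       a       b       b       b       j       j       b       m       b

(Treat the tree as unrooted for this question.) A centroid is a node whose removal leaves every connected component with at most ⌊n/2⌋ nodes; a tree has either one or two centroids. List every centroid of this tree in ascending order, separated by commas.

b

Removing b splits the tree into components of sizes 5, 4, 1, 1, 1, 1; the largest is 5 ≤ ⌊14/2⌋ = 7.
Every other node leaves some component of size > 7, so the centroid is unique.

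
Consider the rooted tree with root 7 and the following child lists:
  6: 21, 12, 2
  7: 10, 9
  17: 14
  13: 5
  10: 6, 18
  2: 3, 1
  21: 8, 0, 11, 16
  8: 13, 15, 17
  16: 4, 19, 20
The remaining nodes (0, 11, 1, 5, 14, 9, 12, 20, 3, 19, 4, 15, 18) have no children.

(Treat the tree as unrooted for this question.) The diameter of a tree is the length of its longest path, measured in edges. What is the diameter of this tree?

7

Starting from 9, a farthest node is 14 at distance 7.
One longest path: 9-7-10-6-21-8-17-14.
So the diameter is 7.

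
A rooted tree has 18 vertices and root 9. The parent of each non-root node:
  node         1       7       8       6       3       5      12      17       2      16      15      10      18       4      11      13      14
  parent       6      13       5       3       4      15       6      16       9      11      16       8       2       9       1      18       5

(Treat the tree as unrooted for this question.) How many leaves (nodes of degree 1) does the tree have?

The leaves are 7, 10, 12, 14, 17.
That is 5 leaves.

5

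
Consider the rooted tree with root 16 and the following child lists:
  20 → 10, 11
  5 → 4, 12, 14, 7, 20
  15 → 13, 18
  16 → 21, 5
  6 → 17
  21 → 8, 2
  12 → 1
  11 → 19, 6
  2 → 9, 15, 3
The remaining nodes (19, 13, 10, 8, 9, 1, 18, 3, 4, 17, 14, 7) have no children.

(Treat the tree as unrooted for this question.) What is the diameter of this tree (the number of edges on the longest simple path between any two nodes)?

9

A longest path is 13–15–2–21–16–5–20–11–6–17, with 9 edges.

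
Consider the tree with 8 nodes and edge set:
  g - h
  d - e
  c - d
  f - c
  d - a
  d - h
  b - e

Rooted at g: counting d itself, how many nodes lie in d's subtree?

6

Descendants of d (including itself): d, e, c, a, b, f. That's 6.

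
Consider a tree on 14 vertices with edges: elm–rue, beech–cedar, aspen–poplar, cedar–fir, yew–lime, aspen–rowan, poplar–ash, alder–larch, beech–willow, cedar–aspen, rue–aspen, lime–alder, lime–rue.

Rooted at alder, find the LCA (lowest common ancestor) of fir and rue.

rue

fir's ancestor chain is fir, cedar, aspen, rue, lime, alder and rue's is rue, lime, alder; they first meet at rue.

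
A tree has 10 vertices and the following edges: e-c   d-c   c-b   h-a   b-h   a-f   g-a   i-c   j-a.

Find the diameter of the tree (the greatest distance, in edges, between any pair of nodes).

5

Starting from j, a farthest node is e at distance 5.
One longest path: j–a–h–b–c–e.
So the diameter is 5.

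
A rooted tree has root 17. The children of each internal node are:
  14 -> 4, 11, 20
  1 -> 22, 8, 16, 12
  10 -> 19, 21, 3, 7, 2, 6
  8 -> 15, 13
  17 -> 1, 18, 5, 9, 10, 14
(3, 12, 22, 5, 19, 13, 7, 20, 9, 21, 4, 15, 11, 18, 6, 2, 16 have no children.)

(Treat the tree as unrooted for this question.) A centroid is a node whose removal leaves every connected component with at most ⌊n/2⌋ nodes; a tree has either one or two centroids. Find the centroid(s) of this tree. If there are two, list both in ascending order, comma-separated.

17

If 17 is removed the pieces have sizes 7, 7, 4, 1, 1, 1, all ≤ ⌊22/2⌋ = 11.
Every other node leaves some component of size > 11, so the centroid is unique.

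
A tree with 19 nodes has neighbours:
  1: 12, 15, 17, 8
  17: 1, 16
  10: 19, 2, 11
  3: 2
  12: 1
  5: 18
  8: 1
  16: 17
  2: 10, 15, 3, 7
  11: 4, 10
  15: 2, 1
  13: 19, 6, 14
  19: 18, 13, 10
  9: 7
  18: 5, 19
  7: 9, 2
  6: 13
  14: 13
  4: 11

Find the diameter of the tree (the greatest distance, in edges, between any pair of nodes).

BFS from 14 reaches 16 last, at distance 8; BFS from 16 confirms no node is farther.
Path: 14 - 13 - 19 - 10 - 2 - 15 - 1 - 17 - 16.

8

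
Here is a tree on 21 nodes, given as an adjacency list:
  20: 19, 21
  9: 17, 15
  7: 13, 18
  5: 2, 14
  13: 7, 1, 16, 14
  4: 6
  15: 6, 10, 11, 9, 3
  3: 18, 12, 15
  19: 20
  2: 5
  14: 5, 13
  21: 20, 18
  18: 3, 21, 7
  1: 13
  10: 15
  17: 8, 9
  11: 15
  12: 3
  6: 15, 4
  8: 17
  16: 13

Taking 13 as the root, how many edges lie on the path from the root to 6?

13 – 7 – 18 – 3 – 15 – 6 — 5 edges.

5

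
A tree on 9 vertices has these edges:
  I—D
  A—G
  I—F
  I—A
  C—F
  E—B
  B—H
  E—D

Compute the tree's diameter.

Starting from H, a farthest node is C at distance 6.
One longest path: H–B–E–D–I–F–C.
So the diameter is 6.

6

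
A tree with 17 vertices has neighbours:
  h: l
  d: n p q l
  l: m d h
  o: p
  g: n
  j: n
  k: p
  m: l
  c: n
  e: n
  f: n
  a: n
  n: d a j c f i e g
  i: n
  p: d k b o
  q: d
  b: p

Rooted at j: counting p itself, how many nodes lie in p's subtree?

p's subtree: {p, o, k, b}, size 4.

4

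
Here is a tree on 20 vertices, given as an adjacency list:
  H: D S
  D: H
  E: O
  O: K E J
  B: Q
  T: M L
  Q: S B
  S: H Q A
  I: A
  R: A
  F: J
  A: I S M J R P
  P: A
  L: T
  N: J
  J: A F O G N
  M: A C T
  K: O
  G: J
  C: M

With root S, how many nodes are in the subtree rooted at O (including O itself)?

O's subtree: {O, E, K}, size 3.

3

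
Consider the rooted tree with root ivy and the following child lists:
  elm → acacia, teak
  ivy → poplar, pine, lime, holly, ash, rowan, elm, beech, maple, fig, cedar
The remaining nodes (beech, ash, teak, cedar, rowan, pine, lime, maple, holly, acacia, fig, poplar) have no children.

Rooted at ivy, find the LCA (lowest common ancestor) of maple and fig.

ivy

Ancestors of maple (toward the root): maple, ivy.
Ancestors of fig: fig, ivy.
The deepest node appearing in both lists is ivy.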